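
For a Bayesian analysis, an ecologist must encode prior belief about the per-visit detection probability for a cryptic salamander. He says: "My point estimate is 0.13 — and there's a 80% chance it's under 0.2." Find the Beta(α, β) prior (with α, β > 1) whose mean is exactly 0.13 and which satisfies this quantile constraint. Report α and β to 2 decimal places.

With mean 0.13 fixed, write α = 0.13s, β = 0.87s where s = α+β.
Need P(θ < 0.2) = 0.8 under Beta(0.13s, 0.87s). Normal approximation: (q−m)/√(m(1−m)/s) ≈ z_{0.8} = 0.842, so s ≈ 0.13·0.87·(0.842)²/(0.2−0.13)² = 16.3.
At s = 16.3: P(θ<0.2) ≈ 0.819. Adjusting to match 0.8 gives s ≈ 12.44.
So α = 0.13·12.44 ≈ 1.62, β = 0.87·12.44 ≈ 10.82.

α ≈ 1.62, β ≈ 10.82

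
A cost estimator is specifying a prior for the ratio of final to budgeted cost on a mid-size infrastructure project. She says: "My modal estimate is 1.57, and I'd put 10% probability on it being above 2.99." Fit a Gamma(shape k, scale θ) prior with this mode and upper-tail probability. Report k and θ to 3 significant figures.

k ≈ 5.61, θ ≈ 0.341

Gamma(k,θ) with k>1 has mode (k−1)θ, so θ = 1.57/(k−1).
Need P(X < 2.99) = 0.9 with θ tied to k this way. Start at k = 2, θ = 1.57: P(X<2.99) ≈ 0.568.
Too low — raise k to concentrate. Iterating converges to k ≈ 5.61.
Then θ = 1.57/(5.61−1) ≈ 0.341.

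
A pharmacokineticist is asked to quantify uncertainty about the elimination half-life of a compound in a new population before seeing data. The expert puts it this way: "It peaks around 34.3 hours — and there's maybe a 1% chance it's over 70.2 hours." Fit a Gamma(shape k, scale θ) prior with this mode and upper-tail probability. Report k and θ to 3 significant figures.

k ≈ 10.5, θ ≈ 3.6

Gamma(k,θ) with k>1 has mode (k−1)θ, so θ = 34.3/(k−1).
Need P(X < 70.2) = 0.99 with θ tied to k this way. Start at k = 2, θ = 34.3: P(X<70.2) ≈ 0.606.
Too low — raise k to concentrate. Iterating converges to k ≈ 10.5.
Then θ = 34.3/(10.5−1) ≈ 3.6.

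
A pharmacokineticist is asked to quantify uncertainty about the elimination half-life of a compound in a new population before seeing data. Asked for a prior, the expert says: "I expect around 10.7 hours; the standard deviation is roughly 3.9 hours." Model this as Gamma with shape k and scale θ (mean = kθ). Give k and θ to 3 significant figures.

For Gamma(k, scale θ): mean = kθ, variance = kθ², so CV = 1/√k.
CV = SD/mean = 3.9/10.7 = 0.3645, hence k = 1/CV² = 7.53.
Then θ = mean/k = 10.7/7.53 = 1.42.

k ≈ 7.53, θ ≈ 1.42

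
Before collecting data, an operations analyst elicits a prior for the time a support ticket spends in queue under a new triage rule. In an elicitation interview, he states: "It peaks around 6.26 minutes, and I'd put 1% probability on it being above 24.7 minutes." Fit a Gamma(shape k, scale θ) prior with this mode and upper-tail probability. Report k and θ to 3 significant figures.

Gamma(k,θ) with k>1 has mode (k−1)θ, so θ = 6.26/(k−1).
Need P(X < 24.7) = 0.99 with θ tied to k this way. Start at k = 2, θ = 6.26: P(X<24.7) ≈ 0.904.
Too low — raise k to concentrate. Iterating converges to k ≈ 3.23.
Then θ = 6.26/(3.23−1) ≈ 2.81.

k ≈ 3.23, θ ≈ 2.81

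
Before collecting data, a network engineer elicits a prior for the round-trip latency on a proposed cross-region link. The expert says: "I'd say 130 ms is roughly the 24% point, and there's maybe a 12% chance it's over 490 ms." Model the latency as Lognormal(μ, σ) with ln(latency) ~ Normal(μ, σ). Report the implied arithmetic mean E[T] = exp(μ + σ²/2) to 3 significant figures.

If T ~ Lognormal(μ,σ) then ln T ~ Normal(μ,σ), so the p-quantile of ln T is μ + z_p·σ.
ln(130) = 4.868 and ln(490) = 6.194; z_{0.24} = -0.7063, z_{0.88} = 1.175.
σ = (6.194 − 4.868)/(1.175 − (-0.7063)) = 0.705.
μ = 4.868 − (-0.7063)·0.705 = 5.366.
E[T] = exp(μ + σ²/2) = exp(5.366 + 0.2487) = 274 ms.

E[T] ≈ 274 ms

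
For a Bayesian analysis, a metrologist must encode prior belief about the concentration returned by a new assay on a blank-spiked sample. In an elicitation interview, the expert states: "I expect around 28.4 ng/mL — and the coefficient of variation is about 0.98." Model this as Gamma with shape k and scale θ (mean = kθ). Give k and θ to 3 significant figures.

For Gamma(k, scale θ): mean = kθ, variance = kθ², so CV = 1/√k.
CV = 0.98, hence k = 1/CV² = 1.04.
Then θ = mean/k = 28.4/1.04 = 27.3.

k ≈ 1.04, θ ≈ 27.3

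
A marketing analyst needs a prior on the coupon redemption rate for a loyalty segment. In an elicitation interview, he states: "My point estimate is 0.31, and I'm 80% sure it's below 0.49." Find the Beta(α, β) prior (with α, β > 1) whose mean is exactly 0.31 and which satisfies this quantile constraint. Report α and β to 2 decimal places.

α ≈ 1.31, β ≈ 2.92

With mean 0.31 fixed, write α = 0.31s, β = 0.69s where s = α+β.
Need P(θ < 0.49) = 0.8 under Beta(0.31s, 0.69s). Normal approximation: (q−m)/√(m(1−m)/s) ≈ z_{0.8} = 0.842, so s ≈ 0.31·0.69·(0.842)²/(0.49−0.31)² = 4.7.
At s = 4.7: P(θ<0.49) ≈ 0.809. Adjusting to match 0.8 gives s ≈ 4.23.
So α = 0.31·4.23 ≈ 1.31, β = 0.69·4.23 ≈ 2.92.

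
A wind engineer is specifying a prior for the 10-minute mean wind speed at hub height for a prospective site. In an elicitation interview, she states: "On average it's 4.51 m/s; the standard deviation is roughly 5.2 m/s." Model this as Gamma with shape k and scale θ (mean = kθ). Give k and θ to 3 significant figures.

k ≈ 0.752, θ ≈ 6

For Gamma(k, scale θ): mean = kθ, variance = kθ², so CV = 1/√k.
CV = SD/mean = 5.2/4.51 = 1.153, hence k = 1/CV² = 0.752.
Then θ = mean/k = 4.51/0.752 = 6.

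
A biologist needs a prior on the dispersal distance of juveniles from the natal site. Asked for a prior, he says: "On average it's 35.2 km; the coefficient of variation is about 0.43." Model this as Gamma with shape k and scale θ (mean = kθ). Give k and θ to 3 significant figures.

k ≈ 5.41, θ ≈ 6.51

For Gamma(k, scale θ): mean = kθ, variance = kθ², so CV = 1/√k.
CV = 0.43, hence k = 1/CV² = 5.41.
Then θ = mean/k = 35.2/5.41 = 6.51.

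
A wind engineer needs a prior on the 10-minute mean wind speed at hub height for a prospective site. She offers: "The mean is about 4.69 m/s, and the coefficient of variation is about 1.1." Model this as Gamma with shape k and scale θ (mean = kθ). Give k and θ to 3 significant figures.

k ≈ 0.826, θ ≈ 5.67

For Gamma(k, scale θ): mean = kθ, variance = kθ², so CV = 1/√k.
CV = 1.1, hence k = 1/CV² = 0.826.
Then θ = mean/k = 4.69/0.826 = 5.67.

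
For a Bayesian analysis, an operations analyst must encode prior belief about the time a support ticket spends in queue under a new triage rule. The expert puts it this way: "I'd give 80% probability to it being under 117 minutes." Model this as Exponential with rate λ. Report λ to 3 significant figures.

P(T < 117.0) = 1 − e^(−λ·117.0) = 0.8, so λ = −ln(1−0.8)/117.0 = −ln(0.2)/117.0 = 0.0138.

λ ≈ 0.0138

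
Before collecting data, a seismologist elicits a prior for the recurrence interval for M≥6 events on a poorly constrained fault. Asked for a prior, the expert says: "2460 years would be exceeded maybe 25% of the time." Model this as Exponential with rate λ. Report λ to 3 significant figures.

P(T > 2460.0) = e^(−λ·2460.0) = 0.25, so λ = −ln(0.25)/2460.0 = 0.000564.

λ ≈ 0.000564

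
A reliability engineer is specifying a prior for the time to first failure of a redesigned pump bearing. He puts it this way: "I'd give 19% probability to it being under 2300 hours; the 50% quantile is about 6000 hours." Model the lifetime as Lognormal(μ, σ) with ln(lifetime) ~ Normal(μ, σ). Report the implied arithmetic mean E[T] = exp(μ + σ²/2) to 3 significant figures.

E[T] ≈ 10900 hours

If T ~ Lognormal(μ,σ) then ln T ~ Normal(μ,σ), so the p-quantile of ln T is μ + z_p·σ.
ln(2300) = 7.741 and ln(6000) = 8.7; z_{0.19} = -0.8779, z_{0.5} = 0.
σ = (8.7 − 7.741)/(0 − (-0.8779)) = 1.092.
μ = 7.741 − (-0.8779)·1.092 = 8.700.
E[T] = exp(μ + σ²/2) = exp(8.700 + 0.5965) = 10900 hours.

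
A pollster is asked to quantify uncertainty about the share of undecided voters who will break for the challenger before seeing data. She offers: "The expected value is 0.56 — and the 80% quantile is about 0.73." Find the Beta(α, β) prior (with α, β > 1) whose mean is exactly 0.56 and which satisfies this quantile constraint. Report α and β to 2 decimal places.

With mean 0.56 fixed, write α = 0.56s, β = 0.44s where s = α+β.
Need P(θ < 0.73) = 0.8 under Beta(0.56s, 0.44s). Normal approximation: (q−m)/√(m(1−m)/s) ≈ z_{0.8} = 0.842, so s ≈ 0.56·0.44·(0.842)²/(0.73−0.56)² = 6.0.
At s = 6.0: P(θ<0.73) ≈ 0.796. Adjusting to match 0.8 gives s ≈ 6.23.
So α = 0.56·6.23 ≈ 3.49, β = 0.44·6.23 ≈ 2.74.

α ≈ 3.49, β ≈ 2.74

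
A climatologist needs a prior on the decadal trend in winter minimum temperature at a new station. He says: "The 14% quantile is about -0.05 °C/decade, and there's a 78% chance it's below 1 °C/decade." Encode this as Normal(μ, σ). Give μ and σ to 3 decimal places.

For Normal(μ,σ), the p-quantile is μ + z_p·σ. Here z_{0.14} = -1.08, z_{0.78} = 0.7722.
So -0.05 = μ − 1.08σ and 1 = μ + 0.7722σ.
Subtracting: σ = (1 − -0.05)/(0.7722 − (-1.08)) = 0.567.
Then μ = -0.05 − (-1.08)·0.567 = 0.562.

μ = 0.562, σ = 0.567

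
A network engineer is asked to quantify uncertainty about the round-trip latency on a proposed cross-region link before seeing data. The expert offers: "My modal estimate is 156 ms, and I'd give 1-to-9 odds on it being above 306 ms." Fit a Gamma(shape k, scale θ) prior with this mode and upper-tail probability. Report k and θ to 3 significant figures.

Gamma(k,θ) with k>1 has mode (k−1)θ, so θ = 156/(k−1).
Need P(X < 306) = 0.9 with θ tied to k this way. Start at k = 2, θ = 156: P(X<306) ≈ 0.583.
Too low — raise k to concentrate. Iterating converges to k ≈ 5.22.
Then θ = 156/(5.22−1) ≈ 37.

k ≈ 5.22, θ ≈ 37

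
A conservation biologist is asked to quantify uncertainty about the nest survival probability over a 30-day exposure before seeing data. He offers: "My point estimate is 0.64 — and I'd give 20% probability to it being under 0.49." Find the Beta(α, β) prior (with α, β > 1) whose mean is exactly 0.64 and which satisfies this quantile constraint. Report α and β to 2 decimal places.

With mean 0.64 fixed, write α = 0.64s, β = 0.36s where s = α+β.
Need P(θ < 0.49) = 0.2 under Beta(0.64s, 0.36s). Normal approximation: (q−m)/√(m(1−m)/s) ≈ z_{0.2} = -0.842, so s ≈ 0.64·0.36·(-0.842)²/(0.49−0.64)² = 7.3.
At s = 7.3: P(θ<0.49) ≈ 0.196. Adjusting to match 0.2 gives s ≈ 6.95.
So α = 0.64·6.95 ≈ 4.45, β = 0.36·6.95 ≈ 2.50.

α ≈ 4.45, β ≈ 2.50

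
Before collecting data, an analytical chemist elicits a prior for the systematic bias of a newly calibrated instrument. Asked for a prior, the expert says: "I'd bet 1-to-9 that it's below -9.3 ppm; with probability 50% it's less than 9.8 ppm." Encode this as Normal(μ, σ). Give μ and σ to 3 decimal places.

For Normal(μ,σ), the p-quantile is μ + z_p·σ. Here z_{0.1} = -1.282, z_{0.5} = 0.
So -9.3 = μ − 1.282σ and 9.8 = μ + 0σ.
Subtracting: σ = (9.8 − -9.3)/(0 − (-1.282)) = 14.904.
Then μ = -9.3 − (-1.282)·14.904 = 9.800.

μ = 9.800, σ = 14.904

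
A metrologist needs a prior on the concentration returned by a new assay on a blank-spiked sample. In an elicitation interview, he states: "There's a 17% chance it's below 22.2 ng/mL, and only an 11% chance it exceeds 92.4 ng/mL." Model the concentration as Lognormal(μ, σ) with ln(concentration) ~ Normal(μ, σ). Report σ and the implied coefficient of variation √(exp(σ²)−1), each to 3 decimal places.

If T ~ Lognormal(μ,σ) then ln T ~ Normal(μ,σ), so the p-quantile of ln T is μ + z_p·σ.
ln(22.2) = 3.1 and ln(92.4) = 4.526; z_{0.17} = -0.9542, z_{0.89} = 1.227.
σ = (4.526 − 3.1)/(1.227 − (-0.9542)) = 0.654.
μ = 3.1 − (-0.9542)·0.654 = 3.724.
CV = √(exp(σ²)−1) = √(exp(0.4276)−1) = 0.730.

σ ≈ 0.654, CV ≈ 0.730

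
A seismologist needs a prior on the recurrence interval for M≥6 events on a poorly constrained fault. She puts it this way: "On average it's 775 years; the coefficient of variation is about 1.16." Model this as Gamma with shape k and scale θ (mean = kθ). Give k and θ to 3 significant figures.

k ≈ 0.743, θ ≈ 1040

For Gamma(k, scale θ): mean = kθ, variance = kθ², so CV = 1/√k.
CV = 1.16, hence k = 1/CV² = 0.743.
Then θ = mean/k = 775/0.743 = 1040.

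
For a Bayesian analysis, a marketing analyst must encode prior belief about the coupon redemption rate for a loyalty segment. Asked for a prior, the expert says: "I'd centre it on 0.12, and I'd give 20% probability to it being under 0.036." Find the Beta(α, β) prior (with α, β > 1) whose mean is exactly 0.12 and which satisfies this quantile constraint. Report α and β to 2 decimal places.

α ≈ 1.19, β ≈ 8.75

With mean 0.12 fixed, write α = 0.12s, β = 0.88s where s = α+β.
Need P(θ < 0.036) = 0.2 under Beta(0.12s, 0.88s). Normal approximation: (q−m)/√(m(1−m)/s) ≈ z_{0.2} = -0.842, so s ≈ 0.12·0.88·(-0.842)²/(0.036−0.12)² = 10.6.
At s = 10.6: P(θ<0.036) ≈ 0.187. Adjusting to match 0.2 gives s ≈ 9.94.
So α = 0.12·9.94 ≈ 1.19, β = 0.88·9.94 ≈ 8.75.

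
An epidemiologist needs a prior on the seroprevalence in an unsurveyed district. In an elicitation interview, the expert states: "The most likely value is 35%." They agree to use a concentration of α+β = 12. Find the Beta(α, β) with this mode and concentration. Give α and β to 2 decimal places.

For α,β > 1 the Beta mode is (α−1)/(α+β−2). With α+β = 12, the mode is (α−1)/10.
Set (α−1)/10 = 0.35 → α = 1 + 0.35·10 = 4.50.
β = 12 − α = 7.50.

α = 4.50, β = 7.50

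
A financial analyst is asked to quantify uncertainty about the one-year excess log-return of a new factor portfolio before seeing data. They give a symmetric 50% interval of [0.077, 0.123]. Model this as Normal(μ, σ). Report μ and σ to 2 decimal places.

μ = 0.10, σ = 0.03

A symmetric 50% interval runs μ ± z·σ with z = 0.6745.
Half-width = 0.023, so σ = 0.023/0.6745 = 0.03.
μ is the interval midpoint, 0.10.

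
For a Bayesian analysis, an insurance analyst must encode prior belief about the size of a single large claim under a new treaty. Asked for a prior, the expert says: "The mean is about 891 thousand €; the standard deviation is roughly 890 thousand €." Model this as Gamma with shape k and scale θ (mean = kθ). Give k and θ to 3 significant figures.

k ≈ 1, θ ≈ 889

For Gamma(k, scale θ): mean = kθ, variance = kθ², so CV = 1/√k.
CV = SD/mean = 890/891 = 0.9989, hence k = 1/CV² = 1.
Then θ = mean/k = 891/1 = 889.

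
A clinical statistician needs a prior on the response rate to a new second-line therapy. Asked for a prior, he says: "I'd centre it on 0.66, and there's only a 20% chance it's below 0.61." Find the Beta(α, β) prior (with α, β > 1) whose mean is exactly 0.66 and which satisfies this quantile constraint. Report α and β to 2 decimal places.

α ≈ 41.14, β ≈ 21.19

With mean 0.66 fixed, write α = 0.66s, β = 0.34s where s = α+β.
Need P(θ < 0.61) = 0.2 under Beta(0.66s, 0.34s). Normal approximation: (q−m)/√(m(1−m)/s) ≈ z_{0.2} = -0.842, so s ≈ 0.66·0.34·(-0.842)²/(0.61−0.66)² = 63.6.
At s = 63.6: P(θ<0.61) ≈ 0.198. Adjusting to match 0.2 gives s ≈ 62.34.
So α = 0.66·62.34 ≈ 41.14, β = 0.34·62.34 ≈ 21.19.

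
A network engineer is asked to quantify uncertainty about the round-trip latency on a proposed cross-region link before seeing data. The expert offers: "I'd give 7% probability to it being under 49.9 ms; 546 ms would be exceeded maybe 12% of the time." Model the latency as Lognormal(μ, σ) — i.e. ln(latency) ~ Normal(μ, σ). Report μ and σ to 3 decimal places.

If T ~ Lognormal(μ,σ) then ln T ~ Normal(μ,σ), so the p-quantile of ln T is μ + z_p·σ.
ln(49.9) = 3.91 and ln(546) = 6.303; z_{0.07} = -1.476, z_{0.88} = 1.175.
σ = (6.303 − 3.91)/(1.175 − (-1.476)) = 0.903.
μ = 3.91 − (-1.476)·0.903 = 5.242.

μ ≈ 5.242, σ ≈ 0.903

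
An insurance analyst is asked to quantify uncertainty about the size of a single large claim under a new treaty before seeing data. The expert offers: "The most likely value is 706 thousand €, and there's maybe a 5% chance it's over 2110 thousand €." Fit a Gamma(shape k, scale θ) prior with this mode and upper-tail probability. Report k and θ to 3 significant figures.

k ≈ 3.21, θ ≈ 319

Gamma(k,θ) with k>1 has mode (k−1)θ, so θ = 706/(k−1).
Need P(X < 2110) = 0.95 with θ tied to k this way. Start at k = 2, θ = 706: P(X<2110) ≈ 0.799.
Too low — raise k to concentrate. Iterating converges to k ≈ 3.21.
Then θ = 706/(3.21−1) ≈ 319.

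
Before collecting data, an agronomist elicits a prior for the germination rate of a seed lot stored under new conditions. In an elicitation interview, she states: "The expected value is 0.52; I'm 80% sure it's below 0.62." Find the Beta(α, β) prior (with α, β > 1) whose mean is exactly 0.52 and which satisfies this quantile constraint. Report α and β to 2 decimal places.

α ≈ 9.30, β ≈ 8.58

With mean 0.52 fixed, write α = 0.52s, β = 0.48s where s = α+β.
Need P(θ < 0.62) = 0.8 under Beta(0.52s, 0.48s). Normal approximation: (q−m)/√(m(1−m)/s) ≈ z_{0.8} = 0.842, so s ≈ 0.52·0.48·(0.842)²/(0.62−0.52)² = 17.7.
At s = 17.7: P(θ<0.62) ≈ 0.799. Adjusting to match 0.8 gives s ≈ 17.88.
So α = 0.52·17.88 ≈ 9.30, β = 0.48·17.88 ≈ 8.58.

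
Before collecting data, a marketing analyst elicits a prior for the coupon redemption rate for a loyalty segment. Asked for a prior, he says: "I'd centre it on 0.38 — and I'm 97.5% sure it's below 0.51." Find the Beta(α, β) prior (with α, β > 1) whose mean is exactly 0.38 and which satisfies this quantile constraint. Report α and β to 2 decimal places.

With mean 0.38 fixed, write α = 0.38s, β = 0.62s where s = α+β.
Need P(θ < 0.51) = 0.975 under Beta(0.38s, 0.62s). Normal approximation: (q−m)/√(m(1−m)/s) ≈ z_{0.975} = 1.96, so s ≈ 0.38·0.62·(1.96)²/(0.51−0.38)² = 53.6.
At s = 53.6: P(θ<0.51) ≈ 0.973. Adjusting to match 0.975 gives s ≈ 55.60.
So α = 0.38·55.60 ≈ 21.13, β = 0.62·55.60 ≈ 34.47.

α ≈ 21.13, β ≈ 34.47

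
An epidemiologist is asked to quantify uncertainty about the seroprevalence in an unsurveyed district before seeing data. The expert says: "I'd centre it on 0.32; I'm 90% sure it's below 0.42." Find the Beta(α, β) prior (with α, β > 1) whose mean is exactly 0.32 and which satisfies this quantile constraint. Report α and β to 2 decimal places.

α ≈ 11.79, β ≈ 25.04

With mean 0.32 fixed, write α = 0.32s, β = 0.68s where s = α+β.
Need P(θ < 0.42) = 0.9 under Beta(0.32s, 0.68s). Normal approximation: (q−m)/√(m(1−m)/s) ≈ z_{0.9} = 1.28, so s ≈ 0.32·0.68·(1.28)²/(0.42−0.32)² = 35.7.
At s = 35.7: P(θ<0.42) ≈ 0.897. Adjusting to match 0.9 gives s ≈ 36.83.
So α = 0.32·36.83 ≈ 11.79, β = 0.68·36.83 ≈ 25.04.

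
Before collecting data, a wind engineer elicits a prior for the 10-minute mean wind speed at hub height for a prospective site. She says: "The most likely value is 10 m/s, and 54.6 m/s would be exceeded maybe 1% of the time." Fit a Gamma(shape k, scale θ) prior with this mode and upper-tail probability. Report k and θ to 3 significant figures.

Gamma(k,θ) with k>1 has mode (k−1)θ, so θ = 10/(k−1).
Need P(X < 54.6) = 0.99 with θ tied to k this way. Start at k = 2, θ = 10: P(X<54.6) ≈ 0.973.
Too low — raise k to concentrate. Iterating converges to k ≈ 2.32.
Then θ = 10/(2.32−1) ≈ 7.55.

k ≈ 2.32, θ ≈ 7.55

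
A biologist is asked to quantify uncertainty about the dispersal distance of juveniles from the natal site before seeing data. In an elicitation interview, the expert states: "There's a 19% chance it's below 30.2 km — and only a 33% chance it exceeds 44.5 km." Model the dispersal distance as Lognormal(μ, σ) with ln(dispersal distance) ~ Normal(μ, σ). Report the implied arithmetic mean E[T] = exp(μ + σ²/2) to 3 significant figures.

E[T] ≈ 40.8 km

If T ~ Lognormal(μ,σ) then ln T ~ Normal(μ,σ), so the p-quantile of ln T is μ + z_p·σ.
ln(30.2) = 3.408 and ln(44.5) = 3.795; z_{0.19} = -0.8779, z_{0.67} = 0.4399.
σ = (3.795 − 3.408)/(0.4399 − (-0.8779)) = 0.294.
μ = 3.408 − (-0.8779)·0.294 = 3.666.
E[T] = exp(μ + σ²/2) = exp(3.666 + 0.0433) = 40.8 km.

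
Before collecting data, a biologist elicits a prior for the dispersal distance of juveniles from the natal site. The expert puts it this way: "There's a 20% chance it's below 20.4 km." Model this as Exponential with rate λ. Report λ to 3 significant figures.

λ ≈ 0.0109

P(T < 20.4) = 1 − e^(−λ·20.4) = 0.2, so λ = −ln(1−0.2)/20.4 = −ln(0.8)/20.4 = 0.0109.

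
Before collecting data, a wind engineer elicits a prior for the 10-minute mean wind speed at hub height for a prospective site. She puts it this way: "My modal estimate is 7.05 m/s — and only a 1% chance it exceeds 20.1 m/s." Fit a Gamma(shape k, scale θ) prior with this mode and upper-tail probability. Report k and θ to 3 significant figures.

Gamma(k,θ) with k>1 has mode (k−1)θ, so θ = 7.05/(k−1).
Need P(X < 20.1) = 0.99 with θ tied to k this way. Start at k = 2, θ = 7.05: P(X<20.1) ≈ 0.777.
Too low — raise k to concentrate. Iterating converges to k ≈ 5.15.
Then θ = 7.05/(5.15−1) ≈ 1.7.

k ≈ 5.15, θ ≈ 1.7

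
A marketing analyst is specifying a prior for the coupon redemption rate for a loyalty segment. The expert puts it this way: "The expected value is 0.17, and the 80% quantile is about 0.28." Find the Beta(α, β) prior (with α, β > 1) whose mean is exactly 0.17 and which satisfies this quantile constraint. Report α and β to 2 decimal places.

With mean 0.17 fixed, write α = 0.17s, β = 0.83s where s = α+β.
Need P(θ < 0.28) = 0.8 under Beta(0.17s, 0.83s). Normal approximation: (q−m)/√(m(1−m)/s) ≈ z_{0.8} = 0.842, so s ≈ 0.17·0.83·(0.842)²/(0.28−0.17)² = 8.3.
At s = 8.3: P(θ<0.28) ≈ 0.821. Adjusting to match 0.8 gives s ≈ 6.00.
So α = 0.17·6.00 ≈ 1.02, β = 0.83·6.00 ≈ 4.98.

α ≈ 1.02, β ≈ 4.98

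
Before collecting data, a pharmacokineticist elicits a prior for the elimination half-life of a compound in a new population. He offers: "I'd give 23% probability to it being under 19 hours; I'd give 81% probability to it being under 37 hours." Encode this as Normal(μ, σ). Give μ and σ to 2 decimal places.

The p-quantile of Normal(μ,σ) is μ + z_p·σ, with z_{0.23} = -0.7388 and z_{0.81} = 0.8779.
Eliminate σ: μ = (z₂·x₁ − z₁·x₂)/(z₂ − z₁) = (0.8779·19 − (-0.7388)·37)/1.617 = 27.23.
Then σ = (x₂ − x₁)/(z₂ − z₁) = (37 − 19)/1.617 = 11.13.

μ = 27.23, σ = 11.13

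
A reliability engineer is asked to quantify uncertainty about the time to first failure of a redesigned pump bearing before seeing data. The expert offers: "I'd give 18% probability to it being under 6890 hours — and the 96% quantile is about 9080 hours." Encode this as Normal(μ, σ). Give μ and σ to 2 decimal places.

For Normal(μ,σ), the p-quantile is μ + z_p·σ. Here z_{0.18} = -0.9154, z_{0.96} = 1.751.
So 6890 = μ − 0.9154σ and 9080 = μ + 1.751σ.
Subtracting: σ = (9080 − 6890)/(1.751 − (-0.9154)) = 821.44.
Then μ = 6890 − (-0.9154)·821.44 = 7641.92.

μ = 7641.92, σ = 821.44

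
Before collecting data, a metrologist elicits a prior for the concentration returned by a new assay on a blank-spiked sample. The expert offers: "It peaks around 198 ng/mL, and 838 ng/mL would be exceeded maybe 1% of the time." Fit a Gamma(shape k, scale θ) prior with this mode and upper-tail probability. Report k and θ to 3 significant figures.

k ≈ 2.98, θ ≈ 100

Gamma(k,θ) with k>1 has mode (k−1)θ, so θ = 198/(k−1).
Need P(X < 838) = 0.99 with θ tied to k this way. Start at k = 2, θ = 198: P(X<838) ≈ 0.924.
Too low — raise k to concentrate. Iterating converges to k ≈ 2.98.
Then θ = 198/(2.98−1) ≈ 100.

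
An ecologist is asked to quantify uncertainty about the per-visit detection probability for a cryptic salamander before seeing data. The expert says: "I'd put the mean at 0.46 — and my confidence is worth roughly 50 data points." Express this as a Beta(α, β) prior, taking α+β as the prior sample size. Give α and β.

α = 23, β = 27

Under the effective-sample-size interpretation, Beta(α, β) has prior mean α/(α+β) and prior sample size α+β.
So α+β = 50 and α/(α+β) = 0.46, giving α = 0.46·50 = 23 and β = 50 − 23 = 27.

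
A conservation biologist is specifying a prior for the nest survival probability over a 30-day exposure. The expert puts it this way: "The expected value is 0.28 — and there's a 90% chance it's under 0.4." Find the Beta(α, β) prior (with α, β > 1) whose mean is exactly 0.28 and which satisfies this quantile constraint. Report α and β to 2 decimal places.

With mean 0.28 fixed, write α = 0.28s, β = 0.72s where s = α+β.
Need P(θ < 0.4) = 0.9 under Beta(0.28s, 0.72s). Normal approximation: (q−m)/√(m(1−m)/s) ≈ z_{0.9} = 1.28, so s ≈ 0.28·0.72·(1.28)²/(0.4−0.28)² = 23.0.
At s = 23.0: P(θ<0.4) ≈ 0.895. Adjusting to match 0.9 gives s ≈ 24.04.
So α = 0.28·24.04 ≈ 6.73, β = 0.72·24.04 ≈ 17.31.

α ≈ 6.73, β ≈ 17.31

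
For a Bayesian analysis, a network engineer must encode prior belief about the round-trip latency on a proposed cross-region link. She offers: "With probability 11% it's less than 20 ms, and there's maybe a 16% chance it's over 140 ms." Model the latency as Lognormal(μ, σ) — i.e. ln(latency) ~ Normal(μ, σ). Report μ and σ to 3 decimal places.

If T ~ Lognormal(μ,σ) then ln T ~ Normal(μ,σ), so the p-quantile of ln T is μ + z_p·σ.
ln(20) = 2.996 and ln(140) = 4.942; z_{0.11} = -1.227, z_{0.84} = 0.9945.
σ = (4.942 − 2.996)/(0.9945 − (-1.227)) = 0.876.
μ = 2.996 − (-1.227)·0.876 = 4.070.

μ ≈ 4.070, σ ≈ 0.876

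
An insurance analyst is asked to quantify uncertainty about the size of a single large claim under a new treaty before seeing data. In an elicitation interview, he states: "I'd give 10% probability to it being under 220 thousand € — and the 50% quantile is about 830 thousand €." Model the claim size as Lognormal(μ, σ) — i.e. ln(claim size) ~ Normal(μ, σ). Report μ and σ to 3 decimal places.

μ ≈ 6.721, σ ≈ 1.036

If T ~ Lognormal(μ,σ) then ln T ~ Normal(μ,σ), so the p-quantile of ln T is μ + z_p·σ.
ln(220) = 5.394 and ln(830) = 6.721; z_{0.1} = -1.282, z_{0.5} = 0.
σ = (6.721 − 5.394)/(0 − (-1.282)) = 1.036.
μ = 5.394 − (-1.282)·1.036 = 6.721.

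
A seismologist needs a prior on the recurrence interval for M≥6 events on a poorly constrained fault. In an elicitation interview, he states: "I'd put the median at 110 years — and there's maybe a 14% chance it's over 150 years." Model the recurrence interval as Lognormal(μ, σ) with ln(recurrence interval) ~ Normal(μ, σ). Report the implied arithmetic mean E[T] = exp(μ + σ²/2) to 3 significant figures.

E[T] ≈ 115 years

If T ~ Lognormal(μ,σ) then ln T ~ Normal(μ,σ), so the p-quantile of ln T is μ + z_p·σ.
ln(110) = 4.7 and ln(150) = 5.011; z_{0.5} = 0, z_{0.86} = 1.08.
σ = (5.011 − 4.7)/(1.08 − (0)) = 0.287.
μ = 4.7 − (0)·0.287 = 4.700.
E[T] = exp(μ + σ²/2) = exp(4.700 + 0.0412) = 115 years.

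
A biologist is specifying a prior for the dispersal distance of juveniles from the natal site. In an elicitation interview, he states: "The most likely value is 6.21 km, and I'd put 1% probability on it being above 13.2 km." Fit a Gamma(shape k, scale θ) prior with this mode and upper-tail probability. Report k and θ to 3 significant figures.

k ≈ 9.54, θ ≈ 0.727

Gamma(k,θ) with k>1 has mode (k−1)θ, so θ = 6.21/(k−1).
Need P(X < 13.2) = 0.99 with θ tied to k this way. Start at k = 2, θ = 6.21: P(X<13.2) ≈ 0.627.
Too low — raise k to concentrate. Iterating converges to k ≈ 9.54.
Then θ = 6.21/(9.54−1) ≈ 0.727.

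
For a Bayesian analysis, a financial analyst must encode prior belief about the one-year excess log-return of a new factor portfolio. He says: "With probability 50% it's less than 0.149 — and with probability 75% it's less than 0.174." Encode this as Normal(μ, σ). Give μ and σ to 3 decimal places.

μ = 0.149, σ = 0.037

The p-quantile of Normal(μ,σ) is μ + z_p·σ, with z_{0.5} = 0 and z_{0.75} = 0.6745.
Eliminate σ: μ = (z₂·x₁ − z₁·x₂)/(z₂ − z₁) = (0.6745·0.149 − (0)·0.174)/0.6745 = 0.149.
Then σ = (x₂ − x₁)/(z₂ − z₁) = (0.174 − 0.149)/0.6745 = 0.037.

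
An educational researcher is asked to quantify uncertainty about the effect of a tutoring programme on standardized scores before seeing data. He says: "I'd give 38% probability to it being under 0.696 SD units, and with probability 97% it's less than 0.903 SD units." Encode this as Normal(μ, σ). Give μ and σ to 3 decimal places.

μ = 0.725, σ = 0.095

For Normal(μ,σ), the p-quantile is μ + z_p·σ. Here z_{0.38} = -0.3055, z_{0.97} = 1.881.
So 0.696 = μ − 0.3055σ and 0.903 = μ + 1.881σ.
Subtracting: σ = (0.903 − 0.696)/(1.881 − (-0.3055)) = 0.095.
Then μ = 0.696 − (-0.3055)·0.095 = 0.725.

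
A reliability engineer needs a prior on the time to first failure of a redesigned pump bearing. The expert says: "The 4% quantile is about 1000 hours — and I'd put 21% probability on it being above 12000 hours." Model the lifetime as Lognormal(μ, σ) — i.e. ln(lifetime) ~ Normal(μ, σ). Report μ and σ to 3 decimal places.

μ ≈ 8.609, σ ≈ 0.972

If T ~ Lognormal(μ,σ) then ln T ~ Normal(μ,σ), so the p-quantile of ln T is μ + z_p·σ.
ln(1000) = 6.908 and ln(12000) = 9.393; z_{0.04} = -1.751, z_{0.79} = 0.8064.
σ = (9.393 − 6.908)/(0.8064 − (-1.751)) = 0.972.
μ = 6.908 − (-1.751)·0.972 = 8.609.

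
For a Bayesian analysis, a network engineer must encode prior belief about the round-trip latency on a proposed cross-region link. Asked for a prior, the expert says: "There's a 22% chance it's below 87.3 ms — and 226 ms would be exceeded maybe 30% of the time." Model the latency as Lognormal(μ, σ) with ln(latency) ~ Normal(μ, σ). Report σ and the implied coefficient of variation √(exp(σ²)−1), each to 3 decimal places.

σ ≈ 0.734, CV ≈ 0.844

If T ~ Lognormal(μ,σ) then ln T ~ Normal(μ,σ), so the p-quantile of ln T is μ + z_p·σ.
ln(87.3) = 4.469 and ln(226) = 5.421; z_{0.22} = -0.7722, z_{0.7} = 0.5244.
σ = (5.421 − 4.469)/(0.5244 − (-0.7722)) = 0.734.
μ = 4.469 − (-0.7722)·0.734 = 5.036.
CV = √(exp(σ²)−1) = √(exp(0.5382)−1) = 0.844.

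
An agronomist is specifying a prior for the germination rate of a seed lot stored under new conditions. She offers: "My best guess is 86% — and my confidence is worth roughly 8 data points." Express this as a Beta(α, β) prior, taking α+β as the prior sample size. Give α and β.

Under the effective-sample-size interpretation, Beta(α, β) has prior mean α/(α+β) and prior sample size α+β.
So α+β = 8 and α/(α+β) = 0.86, giving α = 0.86·8 = 6.88 and β = 8 − 6.88 = 1.12.

α = 6.88, β = 1.12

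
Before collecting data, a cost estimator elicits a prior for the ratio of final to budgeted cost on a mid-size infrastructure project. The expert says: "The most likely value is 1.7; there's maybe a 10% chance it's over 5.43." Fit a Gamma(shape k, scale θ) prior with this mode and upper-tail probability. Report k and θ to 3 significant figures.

Gamma(k,θ) with k>1 has mode (k−1)θ, so θ = 1.7/(k−1).
Need P(X < 5.43) = 0.9 with θ tied to k this way. Start at k = 2, θ = 1.7: P(X<5.43) ≈ 0.828.
Too low — raise k to concentrate. Iterating converges to k ≈ 2.4.
Then θ = 1.7/(2.4−1) ≈ 1.21.

k ≈ 2.4, θ ≈ 1.21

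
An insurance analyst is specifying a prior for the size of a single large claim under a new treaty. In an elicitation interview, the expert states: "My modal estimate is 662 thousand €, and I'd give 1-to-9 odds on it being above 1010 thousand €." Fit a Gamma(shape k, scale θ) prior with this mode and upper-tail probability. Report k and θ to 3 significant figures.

Gamma(k,θ) with k>1 has mode (k−1)θ, so θ = 662/(k−1).
Need P(X < 1010) = 0.9 with θ tied to k this way. Start at k = 2, θ = 662: P(X<1010) ≈ 0.451.
Too low — raise k to concentrate. Iterating converges to k ≈ 11.5.
Then θ = 662/(11.5−1) ≈ 63.3.

k ≈ 11.5, θ ≈ 63.3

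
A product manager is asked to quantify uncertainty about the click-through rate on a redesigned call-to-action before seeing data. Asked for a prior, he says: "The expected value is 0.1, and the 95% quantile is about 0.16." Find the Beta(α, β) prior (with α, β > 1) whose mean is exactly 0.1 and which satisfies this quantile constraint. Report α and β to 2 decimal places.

With mean 0.1 fixed, write α = 0.1s, β = 0.9s where s = α+β.
Need P(θ < 0.16) = 0.95 under Beta(0.1s, 0.9s). Normal approximation: (q−m)/√(m(1−m)/s) ≈ z_{0.95} = 1.64, so s ≈ 0.1·0.9·(1.64)²/(0.16−0.1)² = 67.6.
At s = 67.6: P(θ<0.16) ≈ 0.937. Adjusting to match 0.95 gives s ≈ 79.98.
So α = 0.1·79.98 ≈ 8.00, β = 0.9·79.98 ≈ 71.98.

α ≈ 8.00, β ≈ 71.98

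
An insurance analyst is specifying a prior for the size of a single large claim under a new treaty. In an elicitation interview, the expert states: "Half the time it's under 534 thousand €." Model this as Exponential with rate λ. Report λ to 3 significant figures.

Exponential median = ln 2 / λ, so λ = ln 2 / 534.0 = 0.0013.

λ ≈ 0.0013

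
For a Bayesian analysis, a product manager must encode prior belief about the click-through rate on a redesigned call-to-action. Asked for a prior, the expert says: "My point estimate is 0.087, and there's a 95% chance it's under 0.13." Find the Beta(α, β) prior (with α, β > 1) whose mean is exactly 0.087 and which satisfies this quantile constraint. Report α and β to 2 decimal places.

With mean 0.087 fixed, write α = 0.087s, β = 0.913s where s = α+β.
Need P(θ < 0.13) = 0.95 under Beta(0.087s, 0.913s). Normal approximation: (q−m)/√(m(1−m)/s) ≈ z_{0.95} = 1.64, so s ≈ 0.087·0.913·(1.64)²/(0.13−0.087)² = 116.2.
At s = 116.2: P(θ<0.13) ≈ 0.938. Adjusting to match 0.95 gives s ≈ 134.72.
So α = 0.087·134.72 ≈ 11.72, β = 0.913·134.72 ≈ 123.00.

α ≈ 11.72, β ≈ 123.00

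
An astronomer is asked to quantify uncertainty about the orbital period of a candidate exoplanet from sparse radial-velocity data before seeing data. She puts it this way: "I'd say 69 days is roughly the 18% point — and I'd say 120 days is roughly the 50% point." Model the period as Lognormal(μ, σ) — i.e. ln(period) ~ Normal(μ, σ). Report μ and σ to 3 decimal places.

μ ≈ 4.787, σ ≈ 0.605

If T ~ Lognormal(μ,σ) then ln T ~ Normal(μ,σ), so the p-quantile of ln T is μ + z_p·σ.
ln(69) = 4.234 and ln(120) = 4.787; z_{0.18} = -0.9154, z_{0.5} = 0.
σ = (4.787 − 4.234)/(0 − (-0.9154)) = 0.605.
μ = 4.234 − (-0.9154)·0.605 = 4.787.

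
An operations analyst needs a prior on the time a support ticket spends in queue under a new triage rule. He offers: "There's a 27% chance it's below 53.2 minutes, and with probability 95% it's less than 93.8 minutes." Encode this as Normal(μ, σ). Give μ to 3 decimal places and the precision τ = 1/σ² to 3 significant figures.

μ = 64.220, τ = 0.00309

For Normal(μ,σ), the p-quantile is μ + z_p·σ. Here z_{0.27} = -0.6128, z_{0.95} = 1.645.
So 53.2 = μ − 0.6128σ and 93.8 = μ + 1.645σ.
Subtracting: σ = (93.8 − 53.2)/(1.645 − (-0.6128)) = 17.983.
Then μ = 53.2 − (-0.6128)·17.983 = 64.220.
Precision τ = 1/σ² = 1/17.98² = 0.00309.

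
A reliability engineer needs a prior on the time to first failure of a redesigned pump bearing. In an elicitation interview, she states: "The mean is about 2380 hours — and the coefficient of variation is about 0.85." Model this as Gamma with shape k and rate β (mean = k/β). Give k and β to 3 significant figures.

For Gamma(k, rate β): mean = k/β, variance = k/β², so CV = 1/√k.
CV = 0.85, hence k = 1/CV² = 1.38.
Then β = k/mean = 1.38/2380 = 0.000582.

k ≈ 1.38, β ≈ 0.000582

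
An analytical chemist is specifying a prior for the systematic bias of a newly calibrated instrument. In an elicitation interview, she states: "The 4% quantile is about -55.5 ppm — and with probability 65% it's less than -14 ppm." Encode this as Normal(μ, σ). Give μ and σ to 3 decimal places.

The p-quantile of Normal(μ,σ) is μ + z_p·σ, with z_{0.04} = -1.751 and z_{0.65} = 0.3853.
Eliminate σ: μ = (z₂·x₁ − z₁·x₂)/(z₂ − z₁) = (0.3853·-55.5 − (-1.751)·-14)/2.136 = -21.486.
Then σ = (x₂ − x₁)/(z₂ − z₁) = (-14 − -55.5)/2.136 = 19.429.

μ = -21.486, σ = 19.429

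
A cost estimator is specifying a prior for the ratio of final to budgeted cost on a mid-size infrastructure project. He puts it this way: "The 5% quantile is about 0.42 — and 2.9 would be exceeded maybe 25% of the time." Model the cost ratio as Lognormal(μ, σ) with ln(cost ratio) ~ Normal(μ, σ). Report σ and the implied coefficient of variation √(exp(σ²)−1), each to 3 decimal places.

If T ~ Lognormal(μ,σ) then ln T ~ Normal(μ,σ), so the p-quantile of ln T is μ + z_p·σ.
ln(0.42) = -0.8675 and ln(2.9) = 1.065; z_{0.05} = -1.645, z_{0.75} = 0.6745.
σ = (1.065 − -0.8675)/(0.6745 − (-1.645)) = 0.833.
μ = -0.8675 − (-1.645)·0.833 = 0.503.
CV = √(exp(σ²)−1) = √(exp(0.6940)−1) = 1.001.

σ ≈ 0.833, CV ≈ 1.001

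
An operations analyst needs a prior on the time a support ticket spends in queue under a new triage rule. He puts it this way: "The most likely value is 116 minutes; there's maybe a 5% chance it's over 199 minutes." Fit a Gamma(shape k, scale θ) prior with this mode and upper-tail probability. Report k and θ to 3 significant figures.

Gamma(k,θ) with k>1 has mode (k−1)θ, so θ = 116/(k−1).
Need P(X < 199) = 0.95 with θ tied to k this way. Start at k = 2, θ = 116: P(X<199) ≈ 0.512.
Too low — raise k to concentrate. Iterating converges to k ≈ 10.6.
Then θ = 116/(10.6−1) ≈ 12.1.

k ≈ 10.6, θ ≈ 12.1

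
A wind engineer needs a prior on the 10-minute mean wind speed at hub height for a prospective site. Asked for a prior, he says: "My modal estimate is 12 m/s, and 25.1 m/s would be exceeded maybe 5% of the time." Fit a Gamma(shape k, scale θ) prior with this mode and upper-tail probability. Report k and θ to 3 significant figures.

Gamma(k,θ) with k>1 has mode (k−1)θ, so θ = 12/(k−1).
Need P(X < 25.1) = 0.95 with θ tied to k this way. Start at k = 2, θ = 12: P(X<25.1) ≈ 0.618.
Too low — raise k to concentrate. Iterating converges to k ≈ 6.07.
Then θ = 12/(6.07−1) ≈ 2.37.

k ≈ 6.07, θ ≈ 2.37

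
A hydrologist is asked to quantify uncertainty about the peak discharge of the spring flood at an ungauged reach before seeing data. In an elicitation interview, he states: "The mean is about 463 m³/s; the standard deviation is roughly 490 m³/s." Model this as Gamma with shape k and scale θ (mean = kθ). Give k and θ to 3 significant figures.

For Gamma(k, scale θ): mean = kθ, variance = kθ², so CV = 1/√k.
CV = SD/mean = 490/463 = 1.058, hence k = 1/CV² = 0.893.
Then θ = mean/k = 463/0.893 = 519.

k ≈ 0.893, θ ≈ 519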